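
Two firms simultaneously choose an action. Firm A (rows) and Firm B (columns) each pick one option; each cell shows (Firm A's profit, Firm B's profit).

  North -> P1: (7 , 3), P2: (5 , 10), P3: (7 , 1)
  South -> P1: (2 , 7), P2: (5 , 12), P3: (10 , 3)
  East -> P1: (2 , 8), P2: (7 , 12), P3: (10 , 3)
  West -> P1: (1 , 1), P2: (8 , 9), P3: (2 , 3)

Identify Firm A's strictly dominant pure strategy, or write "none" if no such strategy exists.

none

North fails to dominate South at P2 (5=5).
South fails to dominate North at P1 (2<7).
East fails to dominate North at P1 (2<7).
West fails to dominate North at P1 (1<7).
No single strategy dominates all the others.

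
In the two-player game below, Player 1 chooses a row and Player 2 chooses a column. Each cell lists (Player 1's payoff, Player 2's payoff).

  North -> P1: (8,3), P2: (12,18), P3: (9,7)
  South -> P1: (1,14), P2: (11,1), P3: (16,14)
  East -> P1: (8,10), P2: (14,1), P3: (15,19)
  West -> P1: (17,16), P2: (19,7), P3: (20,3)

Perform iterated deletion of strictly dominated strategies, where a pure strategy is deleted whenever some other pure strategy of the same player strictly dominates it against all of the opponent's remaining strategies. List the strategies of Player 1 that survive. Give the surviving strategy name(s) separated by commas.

West

For Player 1, West strictly dominates North on the remaining columns (P1: 17>8, P2: 19>12, P3: 20>9); eliminate North.
Player 1's strategy South is strictly dominated by West (P1: 17>1, P2: 19>11, P3: 20>16) and is removed.
Player 1's strategy East is strictly dominated by West (P1: 17>8, P2: 19>14, P3: 20>15) and is removed.
For Player 2, P1 strictly dominates P2 on the remaining rows (West: 16>7); eliminate P2.
For Player 2, P1 strictly dominates P3 on the remaining rows (West: 16>3); eliminate P3.
Among the remaining strategies, none is strictly dominated by another pure strategy of the same player, so the elimination stops.
Surviving strategies — Player 1: {West}; Player 2: {P1}.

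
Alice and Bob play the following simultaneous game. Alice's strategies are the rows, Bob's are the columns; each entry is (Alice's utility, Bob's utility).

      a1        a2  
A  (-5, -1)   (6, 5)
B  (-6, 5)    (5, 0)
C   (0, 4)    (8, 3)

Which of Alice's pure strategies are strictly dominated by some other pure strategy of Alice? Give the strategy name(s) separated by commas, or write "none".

C strictly dominates A — a1: 0>-5, a2: 8>6.
B: dominated, since A does at least as well everywhere (a1: -5>-6, a2: 6>5).
C: no other strategy beats it everywhere (A at a1 (0>-5); B at a1 (0>-6)).

A, B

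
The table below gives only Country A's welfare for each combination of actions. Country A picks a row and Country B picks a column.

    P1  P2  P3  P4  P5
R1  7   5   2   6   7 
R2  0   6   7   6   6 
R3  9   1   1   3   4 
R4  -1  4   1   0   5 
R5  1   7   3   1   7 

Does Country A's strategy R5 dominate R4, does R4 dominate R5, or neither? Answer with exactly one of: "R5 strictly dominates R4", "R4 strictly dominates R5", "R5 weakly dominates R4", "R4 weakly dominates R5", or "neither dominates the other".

R5 strictly dominates R4

R5's payoffs vs R4's, by Country B's action — P1: 1>-1, P2: 7>4, P3: 3>1, P4: 1>0, P5: 7>5.
Every comparison favours R5, so R5 strictly dominates R4.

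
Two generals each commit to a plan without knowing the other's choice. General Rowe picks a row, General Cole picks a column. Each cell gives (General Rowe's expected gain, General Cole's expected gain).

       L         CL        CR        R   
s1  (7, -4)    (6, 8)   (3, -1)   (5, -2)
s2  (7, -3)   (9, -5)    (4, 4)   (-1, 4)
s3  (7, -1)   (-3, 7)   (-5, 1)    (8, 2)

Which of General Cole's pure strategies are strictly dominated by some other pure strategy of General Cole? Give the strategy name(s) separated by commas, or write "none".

L is strictly dominated by CR (s1: -1>-4, s2: 4>-3, s3: 1>-1).
CL: no other strategy beats it everywhere (L at s1 (8>-4); CR at s1 (8>-1); R at s1 (8>-2)).
Nothing dominates CR: L at s1 (-1>-4); CL at s2 (4>-5); R at s1 (-1>-2).
Nothing dominates R: L at s1 (-2>-4); CL at s2 (4>-5); CR at s2 (4=4).

L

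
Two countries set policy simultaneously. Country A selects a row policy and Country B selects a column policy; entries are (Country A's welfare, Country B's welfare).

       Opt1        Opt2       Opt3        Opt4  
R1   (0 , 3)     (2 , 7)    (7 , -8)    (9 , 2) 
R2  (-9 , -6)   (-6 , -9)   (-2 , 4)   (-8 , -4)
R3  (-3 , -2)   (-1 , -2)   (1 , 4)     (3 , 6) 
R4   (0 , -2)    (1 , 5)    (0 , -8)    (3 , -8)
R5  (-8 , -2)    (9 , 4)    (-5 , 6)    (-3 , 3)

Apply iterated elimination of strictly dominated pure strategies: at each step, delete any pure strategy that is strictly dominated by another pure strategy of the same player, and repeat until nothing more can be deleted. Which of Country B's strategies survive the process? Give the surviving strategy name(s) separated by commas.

Opt2, Opt3

Row R2 is eliminated: R1 beats it against every remaining column (Opt1: 0>-9, Opt2: 2>-6, Opt3: 7>-2, Opt4: 9>-8).
Country A's strategy R3 is strictly dominated by R1 (Opt1: 0>-3, Opt2: 2>-1, Opt3: 7>1, Opt4: 9>3) and is removed.
For Country B, Opt2 strictly dominates Opt1 on the remaining rows (R1: 7>3, R4: 5>-2, R5: 4>-2); eliminate Opt1.
Country A's strategy R4 is strictly dominated by R1 (Opt2: 2>1, Opt3: 7>0, Opt4: 9>3) and is removed.
Column Opt4 is eliminated: Opt2 beats it against every remaining row (R1: 7>2, R5: 4>3).
Among the remaining strategies, none is strictly dominated by another pure strategy of the same player, so the elimination stops.
Surviving strategies — Country A: {R1, R5}; Country B: {Opt2, Opt3}.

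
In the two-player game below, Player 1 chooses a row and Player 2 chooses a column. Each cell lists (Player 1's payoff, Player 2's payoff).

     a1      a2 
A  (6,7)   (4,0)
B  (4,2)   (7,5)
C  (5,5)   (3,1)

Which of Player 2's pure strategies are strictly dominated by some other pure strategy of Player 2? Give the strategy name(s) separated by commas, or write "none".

a1: no other strategy beats it everywhere (a2 at A (7>0)).
a2 is not dominated — it holds its own against a1 at B (5>2).

none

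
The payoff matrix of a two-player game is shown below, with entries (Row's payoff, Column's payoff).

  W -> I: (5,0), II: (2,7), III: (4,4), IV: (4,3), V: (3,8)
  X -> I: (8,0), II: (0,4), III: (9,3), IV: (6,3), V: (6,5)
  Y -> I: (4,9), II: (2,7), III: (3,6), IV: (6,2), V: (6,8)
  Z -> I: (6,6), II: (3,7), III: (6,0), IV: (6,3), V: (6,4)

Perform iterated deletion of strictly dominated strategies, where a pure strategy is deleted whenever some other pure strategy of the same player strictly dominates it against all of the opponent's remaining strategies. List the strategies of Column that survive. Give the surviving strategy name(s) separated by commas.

Row's strategy W is strictly dominated by Z (I: 6>5, II: 3>2, III: 6>4, IV: 6>4, V: 6>3) and is removed.
For Column, II strictly dominates III on the remaining rows (X: 4>3, Y: 7>6, Z: 7>0); eliminate III.
Column's strategy IV is strictly dominated by II (X: 4>3, Y: 7>2, Z: 7>3) and is removed.
Among the remaining strategies, none is strictly dominated by another pure strategy of the same player, so the elimination stops.
Surviving strategies — Row: {X, Y, Z}; Column: {I, II, V}.

I, II, V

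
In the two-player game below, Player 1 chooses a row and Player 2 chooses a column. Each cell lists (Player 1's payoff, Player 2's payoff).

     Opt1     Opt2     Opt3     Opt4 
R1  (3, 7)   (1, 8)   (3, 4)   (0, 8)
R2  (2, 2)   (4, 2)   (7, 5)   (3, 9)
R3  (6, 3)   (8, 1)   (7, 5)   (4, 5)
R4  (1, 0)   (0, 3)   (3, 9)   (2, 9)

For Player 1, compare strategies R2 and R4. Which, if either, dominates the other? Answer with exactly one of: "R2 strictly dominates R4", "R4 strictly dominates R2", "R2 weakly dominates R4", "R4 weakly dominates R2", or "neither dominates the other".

R2 strictly dominates R4

Compare R2 to R4 across every action of Player 2: Opt1: 2>1, Opt2: 4>0, Opt3: 7>3, Opt4: 3>2.
R2 gives a strictly higher payoff against every action of Player 2, so R2 strictly dominates R4.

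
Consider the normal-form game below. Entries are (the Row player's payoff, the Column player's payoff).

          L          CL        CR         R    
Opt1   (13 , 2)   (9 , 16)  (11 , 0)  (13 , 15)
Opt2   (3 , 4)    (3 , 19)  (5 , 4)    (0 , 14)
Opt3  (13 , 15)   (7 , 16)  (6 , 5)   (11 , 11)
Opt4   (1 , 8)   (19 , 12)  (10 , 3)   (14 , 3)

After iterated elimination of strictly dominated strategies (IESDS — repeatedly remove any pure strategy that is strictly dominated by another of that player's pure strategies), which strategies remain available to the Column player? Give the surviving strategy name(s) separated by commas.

The Row player's strategy Opt2 is strictly dominated by Opt1 (L: 13>3, CL: 9>3, CR: 11>5, R: 13>0) and is removed.
The Column player's strategy L is strictly dominated by CL (Opt1: 16>2, Opt3: 16>15, Opt4: 12>8) and is removed.
Row Opt3 is eliminated: Opt1 beats it against every remaining column (CL: 9>7, CR: 11>6, R: 13>11).
For the Column player, CL strictly dominates CR on the remaining rows (Opt1: 16>0, Opt4: 12>3); eliminate CR.
For the Row player, Opt4 strictly dominates Opt1 on the remaining columns (CL: 19>9, R: 14>13); eliminate Opt1.
For the Column player, CL strictly dominates R on the remaining rows (Opt4: 12>3); eliminate R.
Among the remaining strategies, none is strictly dominated by another pure strategy of the same player, so the elimination stops.
Surviving strategies — the Row player: {Opt4}; the Column player: {CL}.

CL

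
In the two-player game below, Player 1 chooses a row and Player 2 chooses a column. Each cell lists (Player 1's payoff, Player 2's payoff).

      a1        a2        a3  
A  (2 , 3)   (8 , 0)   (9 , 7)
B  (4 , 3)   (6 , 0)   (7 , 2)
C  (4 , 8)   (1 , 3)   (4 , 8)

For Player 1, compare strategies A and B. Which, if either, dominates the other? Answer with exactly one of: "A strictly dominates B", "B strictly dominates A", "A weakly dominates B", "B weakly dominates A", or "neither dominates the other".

Compare A to B across every action of Player 2: a1: 2<4, a2: 8>6, a3: 9>7.
A does better at a2, a3 but worse at a1; neither strategy dominates the other.

neither dominates the other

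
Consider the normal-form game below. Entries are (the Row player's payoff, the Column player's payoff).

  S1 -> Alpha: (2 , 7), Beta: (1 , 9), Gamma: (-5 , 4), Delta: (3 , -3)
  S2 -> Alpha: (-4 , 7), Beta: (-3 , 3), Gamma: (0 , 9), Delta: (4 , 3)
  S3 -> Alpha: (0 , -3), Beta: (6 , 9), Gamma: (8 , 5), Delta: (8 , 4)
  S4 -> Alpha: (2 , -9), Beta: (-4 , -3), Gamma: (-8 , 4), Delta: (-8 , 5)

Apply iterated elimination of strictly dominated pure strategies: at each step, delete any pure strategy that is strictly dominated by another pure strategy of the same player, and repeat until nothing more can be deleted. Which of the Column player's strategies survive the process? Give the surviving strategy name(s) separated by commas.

Beta

The Row player's strategy S2 is strictly dominated by S3 (Alpha: 0>-4, Beta: 6>-3, Gamma: 8>0, Delta: 8>4) and is removed.
Column Alpha is eliminated: Beta beats it against every remaining row (S1: 9>7, S3: 9>-3, S4: -3>-9).
For the Row player, S3 strictly dominates S1 on the remaining columns (Beta: 6>1, Gamma: 8>-5, Delta: 8>3); eliminate S1.
Row S4 is eliminated: S3 beats it against every remaining column (Beta: 6>-4, Gamma: 8>-8, Delta: 8>-8).
Column Gamma is eliminated: Beta beats it against every remaining row (S3: 9>5).
For the Column player, Beta strictly dominates Delta on the remaining rows (S3: 9>4); eliminate Delta.
Among the remaining strategies, none is strictly dominated by another pure strategy of the same player, so the elimination stops.
Surviving strategies — the Row player: {S3}; the Column player: {Beta}.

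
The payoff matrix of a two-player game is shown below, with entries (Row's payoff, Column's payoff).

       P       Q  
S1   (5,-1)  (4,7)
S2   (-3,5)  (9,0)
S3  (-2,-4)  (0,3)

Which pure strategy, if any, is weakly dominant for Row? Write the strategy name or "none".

none

S1 fails to dominate S2 at Q (4<9).
S2 fails to dominate S1 at P (-3<5).
S3 fails to dominate S1 at P (-2<5).
No single strategy dominates all the others.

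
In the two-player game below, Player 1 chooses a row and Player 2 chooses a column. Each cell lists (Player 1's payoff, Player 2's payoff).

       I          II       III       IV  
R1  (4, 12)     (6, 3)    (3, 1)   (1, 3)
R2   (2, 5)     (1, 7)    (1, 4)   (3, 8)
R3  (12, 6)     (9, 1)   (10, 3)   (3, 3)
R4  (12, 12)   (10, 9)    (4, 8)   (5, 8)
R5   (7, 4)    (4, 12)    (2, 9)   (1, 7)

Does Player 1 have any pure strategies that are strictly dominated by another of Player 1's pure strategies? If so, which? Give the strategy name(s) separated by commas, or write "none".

R1, R2, R5

R1 is strictly dominated by R3 (I: 12>4, II: 9>6, III: 10>3, IV: 3>1).
R4 strictly dominates R2 — I: 12>2, II: 10>1, III: 4>1, IV: 5>3.
Nothing dominates R3: R1 at I (12>4); R2 at I (12>2); R4 at I (12=12); R5 at I (12>7).
R4 is not dominated — it holds its own against R1 at I (12>4); R2 at I (12>2); R3 at I (12=12); R5 at I (12>7).
R5 is strictly dominated by R3 (I: 12>7, II: 9>4, III: 10>2, IV: 3>1).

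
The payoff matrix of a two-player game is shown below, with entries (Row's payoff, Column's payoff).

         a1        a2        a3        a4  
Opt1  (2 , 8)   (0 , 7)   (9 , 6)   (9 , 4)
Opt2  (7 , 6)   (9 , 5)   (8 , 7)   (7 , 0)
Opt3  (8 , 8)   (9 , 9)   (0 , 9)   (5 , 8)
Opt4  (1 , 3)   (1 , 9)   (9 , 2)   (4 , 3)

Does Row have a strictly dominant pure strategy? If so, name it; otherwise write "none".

Opt1 fails to dominate Opt2 at a1 (2<7).
Opt2 fails to dominate Opt1 at a3 (8<9).
Opt3 fails to dominate Opt1 at a3 (0<9).
Opt4 fails to dominate Opt1 at a1 (1<2).
No single strategy dominates all the others.

none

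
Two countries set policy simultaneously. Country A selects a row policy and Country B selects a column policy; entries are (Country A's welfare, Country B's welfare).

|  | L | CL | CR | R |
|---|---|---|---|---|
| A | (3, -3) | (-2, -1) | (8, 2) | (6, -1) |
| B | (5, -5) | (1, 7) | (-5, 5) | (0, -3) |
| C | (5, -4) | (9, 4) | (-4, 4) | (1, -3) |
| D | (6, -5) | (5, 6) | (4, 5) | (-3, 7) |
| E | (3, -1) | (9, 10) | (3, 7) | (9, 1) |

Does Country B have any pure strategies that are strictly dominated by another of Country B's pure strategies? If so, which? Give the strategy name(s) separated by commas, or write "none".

L

L: dominated, since CL does at least as well everywhere (A: -1>-3, B: 7>-5, C: 4>-4, D: 6>-5, E: 10>-1).
CL is not dominated — it holds its own against L at A (-1>-3); CR at B (7>5); R at A (-1=-1).
CR is not dominated — it holds its own against L at A (2>-3); CL at A (2>-1); R at A (2>-1).
R: no other strategy beats it everywhere (L at A (-1>-3); CL at A (-1=-1); CR at D (7>5)).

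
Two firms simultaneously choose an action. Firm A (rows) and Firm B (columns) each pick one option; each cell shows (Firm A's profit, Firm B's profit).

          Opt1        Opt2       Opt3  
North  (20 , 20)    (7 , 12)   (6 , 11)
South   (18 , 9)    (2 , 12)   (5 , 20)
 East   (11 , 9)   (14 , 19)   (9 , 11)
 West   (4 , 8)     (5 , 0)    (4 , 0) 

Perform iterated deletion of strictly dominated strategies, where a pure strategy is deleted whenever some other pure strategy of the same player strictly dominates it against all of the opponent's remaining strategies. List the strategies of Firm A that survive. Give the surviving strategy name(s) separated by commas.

Firm A's strategy South is strictly dominated by North (Opt1: 20>18, Opt2: 7>2, Opt3: 6>5) and is removed.
For Firm A, North strictly dominates West on the remaining columns (Opt1: 20>4, Opt2: 7>5, Opt3: 6>4); eliminate West.
Firm B's strategy Opt3 is strictly dominated by Opt2 (North: 12>11, East: 19>11) and is removed.
Among the remaining strategies, none is strictly dominated by another pure strategy of the same player, so the elimination stops.
Surviving strategies — Firm A: {North, East}; Firm B: {Opt1, Opt2}.

North, East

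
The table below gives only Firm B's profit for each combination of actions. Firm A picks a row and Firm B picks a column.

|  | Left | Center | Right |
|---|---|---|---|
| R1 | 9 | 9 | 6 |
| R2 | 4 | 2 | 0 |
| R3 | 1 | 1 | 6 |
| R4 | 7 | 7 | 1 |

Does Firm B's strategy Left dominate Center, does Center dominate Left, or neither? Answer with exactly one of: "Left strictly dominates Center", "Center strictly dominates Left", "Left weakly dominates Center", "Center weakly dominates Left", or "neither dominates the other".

Left's payoffs vs Center's, by Firm A's action — R1: 9=9, R2: 4>2, R3: 1=1, R4: 7=7.
Left is at least as good everywhere and strictly better somewhere (tied only at R1, R3, R4), so Left weakly but not strictly dominates Center.

Left weakly dominates Center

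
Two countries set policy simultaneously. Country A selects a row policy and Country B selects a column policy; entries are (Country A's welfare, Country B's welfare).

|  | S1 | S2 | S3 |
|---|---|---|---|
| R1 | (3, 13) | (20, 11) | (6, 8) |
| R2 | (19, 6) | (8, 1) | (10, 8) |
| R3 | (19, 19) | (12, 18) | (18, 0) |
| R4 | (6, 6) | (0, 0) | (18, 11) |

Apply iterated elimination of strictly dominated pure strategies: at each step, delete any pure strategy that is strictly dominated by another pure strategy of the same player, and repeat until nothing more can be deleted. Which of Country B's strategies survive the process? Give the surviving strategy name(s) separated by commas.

For Country B, S1 strictly dominates S2 on the remaining rows (R1: 13>11, R2: 6>1, R3: 19>18, R4: 6>0); eliminate S2.
Row R1 is eliminated: R2 beats it against every remaining column (S1: 19>3, S3: 10>6).
Among the remaining strategies, none is strictly dominated by another pure strategy of the same player, so the elimination stops.
Surviving strategies — Country A: {R2, R3, R4}; Country B: {S1, S3}.

S1, S3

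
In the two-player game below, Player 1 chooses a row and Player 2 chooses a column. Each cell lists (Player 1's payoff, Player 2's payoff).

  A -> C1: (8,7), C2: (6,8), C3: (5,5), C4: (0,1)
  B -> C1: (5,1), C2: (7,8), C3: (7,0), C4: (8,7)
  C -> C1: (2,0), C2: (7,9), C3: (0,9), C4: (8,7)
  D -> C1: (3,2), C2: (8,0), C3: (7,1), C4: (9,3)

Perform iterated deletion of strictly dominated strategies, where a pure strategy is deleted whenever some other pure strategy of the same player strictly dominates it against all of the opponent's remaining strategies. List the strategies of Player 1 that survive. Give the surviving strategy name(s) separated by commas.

A, B, D

Player 1's strategy C is strictly dominated by D (C1: 3>2, C2: 8>7, C3: 7>0, C4: 9>8) and is removed.
Column C3 is eliminated: C1 beats it against every remaining row (A: 7>5, B: 1>0, D: 2>1).
Among the remaining strategies, none is strictly dominated by another pure strategy of the same player, so the elimination stops.
Surviving strategies — Player 1: {A, B, D}; Player 2: {C1, C2, C4}.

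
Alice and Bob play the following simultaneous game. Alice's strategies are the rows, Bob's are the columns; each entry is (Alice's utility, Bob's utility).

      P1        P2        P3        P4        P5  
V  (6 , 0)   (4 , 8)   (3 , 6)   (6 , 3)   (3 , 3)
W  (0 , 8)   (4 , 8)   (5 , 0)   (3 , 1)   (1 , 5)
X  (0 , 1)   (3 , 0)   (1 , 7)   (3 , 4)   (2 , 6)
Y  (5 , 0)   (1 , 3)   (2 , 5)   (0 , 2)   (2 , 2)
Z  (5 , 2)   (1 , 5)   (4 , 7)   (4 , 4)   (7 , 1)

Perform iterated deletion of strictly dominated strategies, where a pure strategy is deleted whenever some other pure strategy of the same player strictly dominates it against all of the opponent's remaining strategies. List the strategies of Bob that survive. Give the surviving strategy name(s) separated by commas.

For Alice, V strictly dominates X on the remaining columns (P1: 6>0, P2: 4>3, P3: 3>1, P4: 6>3, P5: 3>2); eliminate X.
Alice's strategy Y is strictly dominated by V (P1: 6>5, P2: 4>1, P3: 3>2, P4: 6>0, P5: 3>2) and is removed.
For Bob, P2 strictly dominates P4 on the remaining rows (V: 8>3, W: 8>1, Z: 5>4); eliminate P4.
For Bob, P2 strictly dominates P5 on the remaining rows (V: 8>3, W: 8>5, Z: 5>1); eliminate P5.
Among the remaining strategies, none is strictly dominated by another pure strategy of the same player, so the elimination stops.
Surviving strategies — Alice: {V, W, Z}; Bob: {P1, P2, P3}.

P1, P2, P3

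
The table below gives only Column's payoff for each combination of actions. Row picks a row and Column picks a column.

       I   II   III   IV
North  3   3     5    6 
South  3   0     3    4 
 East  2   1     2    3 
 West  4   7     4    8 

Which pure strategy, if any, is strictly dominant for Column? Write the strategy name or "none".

IV

IV vs I: North: 6>3, South: 4>3, East: 3>2, West: 8>4.
IV vs II: North: 6>3, South: 4>0, East: 3>1, West: 8>7.
IV vs III: North: 6>5, South: 4>3, East: 3>2, West: 8>4.
IV strictly beats every other strategy against every opponent action, so it is strictly dominant.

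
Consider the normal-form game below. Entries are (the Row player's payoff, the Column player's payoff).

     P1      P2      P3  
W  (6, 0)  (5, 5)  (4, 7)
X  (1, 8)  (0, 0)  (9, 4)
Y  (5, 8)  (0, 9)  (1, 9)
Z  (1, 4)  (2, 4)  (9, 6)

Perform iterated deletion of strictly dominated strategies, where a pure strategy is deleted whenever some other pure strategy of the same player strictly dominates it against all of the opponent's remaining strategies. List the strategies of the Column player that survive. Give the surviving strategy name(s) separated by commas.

P1, P3

The Row player's strategy Y is strictly dominated by W (P1: 6>5, P2: 5>0, P3: 4>1) and is removed.
Column P2 is eliminated: P3 beats it against every remaining row (W: 7>5, X: 4>0, Z: 6>4).
Among the remaining strategies, none is strictly dominated by another pure strategy of the same player, so the elimination stops.
Surviving strategies — the Row player: {W, X, Z}; the Column player: {P1, P3}.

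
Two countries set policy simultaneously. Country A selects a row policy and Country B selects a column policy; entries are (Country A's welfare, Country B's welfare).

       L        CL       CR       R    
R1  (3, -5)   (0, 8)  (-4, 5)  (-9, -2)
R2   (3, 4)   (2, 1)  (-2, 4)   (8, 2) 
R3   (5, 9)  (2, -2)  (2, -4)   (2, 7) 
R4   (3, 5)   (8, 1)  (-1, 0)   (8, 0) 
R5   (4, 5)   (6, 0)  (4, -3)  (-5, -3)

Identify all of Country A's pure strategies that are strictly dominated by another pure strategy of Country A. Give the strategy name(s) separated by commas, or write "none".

R1: dominated, since R3 does at least as well everywhere (L: 5>3, CL: 2>0, CR: 2>-4, R: 2>-9).
R2: no other strategy beats it everywhere (R1 at L (3=3); R3 at CL (2=2); R4 at L (3=3); R5 at R (8>-5)).
R3 is not dominated — it holds its own against R1 at L (5>3); R2 at L (5>3); R4 at L (5>3); R5 at L (5>4).
R4 is not dominated — it holds its own against R1 at L (3=3); R2 at L (3=3); R3 at CL (8>2); R5 at CL (8>6).
R5 is not dominated — it holds its own against R1 at L (4>3); R2 at L (4>3); R3 at CL (6>2); R4 at L (4>3).

R1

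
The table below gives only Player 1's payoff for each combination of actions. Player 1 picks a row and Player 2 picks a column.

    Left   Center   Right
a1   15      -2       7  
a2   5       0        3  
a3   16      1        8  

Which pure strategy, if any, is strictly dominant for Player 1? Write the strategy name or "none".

a3 vs a1: Left: 16>15, Center: 1>-2, Right: 8>7.
a3 vs a2: Left: 16>5, Center: 1>0, Right: 8>3.
a3 strictly beats every other strategy against every opponent action, so it is strictly dominant.

a3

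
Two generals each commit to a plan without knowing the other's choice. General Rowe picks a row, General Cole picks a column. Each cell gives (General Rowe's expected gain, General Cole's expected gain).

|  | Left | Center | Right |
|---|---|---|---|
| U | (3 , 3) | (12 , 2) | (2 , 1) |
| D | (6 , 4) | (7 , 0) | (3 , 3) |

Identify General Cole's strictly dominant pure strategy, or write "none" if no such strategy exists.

Left vs Center: U: 3>2, D: 4>0.
Left vs Right: U: 3>1, D: 4>3.
Left strictly beats every other strategy against every opponent action, so it is strictly dominant.

Left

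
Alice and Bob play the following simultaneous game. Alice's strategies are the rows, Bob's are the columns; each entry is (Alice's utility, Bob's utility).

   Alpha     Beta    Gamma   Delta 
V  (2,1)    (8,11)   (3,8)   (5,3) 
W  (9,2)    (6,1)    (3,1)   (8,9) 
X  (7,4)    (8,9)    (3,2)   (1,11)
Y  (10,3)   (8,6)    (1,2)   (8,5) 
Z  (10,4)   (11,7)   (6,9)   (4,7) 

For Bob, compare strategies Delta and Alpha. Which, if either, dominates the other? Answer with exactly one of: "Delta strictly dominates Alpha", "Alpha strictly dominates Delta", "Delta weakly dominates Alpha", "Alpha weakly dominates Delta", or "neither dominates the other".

Delta strictly dominates Alpha

Compare Delta to Alpha across each choice by Alice: V: 3>1, W: 9>2, X: 11>4, Y: 5>3, Z: 7>4.
Delta gives a strictly higher payoff against each choice by Alice, so Delta strictly dominates Alpha.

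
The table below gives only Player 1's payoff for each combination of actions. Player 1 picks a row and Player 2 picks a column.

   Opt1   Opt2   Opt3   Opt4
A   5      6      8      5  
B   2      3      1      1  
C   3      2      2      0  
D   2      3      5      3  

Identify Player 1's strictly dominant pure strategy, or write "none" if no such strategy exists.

A

A vs B: Opt1: 5>2, Opt2: 6>3, Opt3: 8>1, Opt4: 5>1.
A vs C: Opt1: 5>3, Opt2: 6>2, Opt3: 8>2, Opt4: 5>0.
A vs D: Opt1: 5>2, Opt2: 6>3, Opt3: 8>5, Opt4: 5>3.
A strictly beats every other strategy against every opponent action, so it is strictly dominant.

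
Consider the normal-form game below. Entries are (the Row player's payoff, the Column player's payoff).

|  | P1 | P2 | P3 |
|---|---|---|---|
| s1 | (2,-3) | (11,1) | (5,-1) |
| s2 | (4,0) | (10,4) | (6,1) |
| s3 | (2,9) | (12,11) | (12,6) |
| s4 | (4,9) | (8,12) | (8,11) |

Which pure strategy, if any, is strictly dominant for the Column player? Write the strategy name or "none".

P2

P2 vs P1: s1: 1>-3, s2: 4>0, s3: 11>9, s4: 12>9.
P2 vs P3: s1: 1>-1, s2: 4>1, s3: 11>6, s4: 12>11.
P2 strictly beats every other strategy against every opponent action, so it is strictly dominant.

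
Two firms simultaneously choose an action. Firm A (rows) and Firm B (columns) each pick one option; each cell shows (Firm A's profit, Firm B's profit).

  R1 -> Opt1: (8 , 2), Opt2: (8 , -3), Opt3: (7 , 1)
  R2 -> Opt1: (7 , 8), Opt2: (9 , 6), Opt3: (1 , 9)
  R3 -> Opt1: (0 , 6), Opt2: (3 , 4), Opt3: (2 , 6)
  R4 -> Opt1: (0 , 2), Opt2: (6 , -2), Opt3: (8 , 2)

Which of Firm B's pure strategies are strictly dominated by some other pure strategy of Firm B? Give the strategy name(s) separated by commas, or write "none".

Opt2

Opt1: no other strategy beats it everywhere (Opt2 at R1 (2>-3); Opt3 at R1 (2>1)).
Opt2: dominated, since Opt1 does at least as well everywhere (R1: 2>-3, R2: 8>6, R3: 6>4, R4: 2>-2).
Opt3 is not dominated — it holds its own against Opt1 at R2 (9>8); Opt2 at R1 (1>-3).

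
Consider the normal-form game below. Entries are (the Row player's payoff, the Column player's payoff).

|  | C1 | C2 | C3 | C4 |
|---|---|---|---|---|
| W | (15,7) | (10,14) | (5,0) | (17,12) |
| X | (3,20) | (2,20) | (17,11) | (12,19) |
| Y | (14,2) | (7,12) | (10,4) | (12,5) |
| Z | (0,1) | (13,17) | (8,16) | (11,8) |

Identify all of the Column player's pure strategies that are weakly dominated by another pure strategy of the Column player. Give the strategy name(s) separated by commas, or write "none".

C1 is weakly dominated by C2 (W: 14>7, X: 20=20, Y: 12>2, Z: 17>1).
C2 is not dominated — it holds its own against C1 at W (14>7); C3 at W (14>0); C4 at W (14>12).
C3 is weakly dominated by C2 (W: 14>0, X: 20>11, Y: 12>4, Z: 17>16).
C2 weakly dominates C4 — W: 14>12, X: 20>19, Y: 12>5, Z: 17>8.

C1, C3, C4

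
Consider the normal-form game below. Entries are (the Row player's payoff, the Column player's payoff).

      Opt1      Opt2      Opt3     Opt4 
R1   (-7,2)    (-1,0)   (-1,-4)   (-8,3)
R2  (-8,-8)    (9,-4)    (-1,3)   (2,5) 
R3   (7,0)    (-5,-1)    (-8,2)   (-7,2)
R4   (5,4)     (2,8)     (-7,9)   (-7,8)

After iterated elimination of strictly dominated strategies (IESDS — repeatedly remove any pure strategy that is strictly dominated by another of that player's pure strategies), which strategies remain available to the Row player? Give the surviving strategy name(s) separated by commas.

The Column player's strategy Opt1 is strictly dominated by Opt4 (R1: 3>2, R2: 5>-8, R3: 2>0, R4: 8>4) and is removed.
For the Row player, R2 strictly dominates R3 on the remaining columns (Opt2: 9>-5, Opt3: -1>-8, Opt4: 2>-7); eliminate R3.
The Row player's strategy R4 is strictly dominated by R2 (Opt2: 9>2, Opt3: -1>-7, Opt4: 2>-7) and is removed.
The Column player's strategy Opt2 is strictly dominated by Opt4 (R1: 3>0, R2: 5>-4) and is removed.
Column Opt3 is eliminated: Opt4 beats it against every remaining row (R1: 3>-4, R2: 5>3).
The Row player's strategy R1 is strictly dominated by R2 (Opt4: 2>-8) and is removed.
Among the remaining strategies, none is strictly dominated by another pure strategy of the same player, so the elimination stops.
Surviving strategies — the Row player: {R2}; the Column player: {Opt4}.

R2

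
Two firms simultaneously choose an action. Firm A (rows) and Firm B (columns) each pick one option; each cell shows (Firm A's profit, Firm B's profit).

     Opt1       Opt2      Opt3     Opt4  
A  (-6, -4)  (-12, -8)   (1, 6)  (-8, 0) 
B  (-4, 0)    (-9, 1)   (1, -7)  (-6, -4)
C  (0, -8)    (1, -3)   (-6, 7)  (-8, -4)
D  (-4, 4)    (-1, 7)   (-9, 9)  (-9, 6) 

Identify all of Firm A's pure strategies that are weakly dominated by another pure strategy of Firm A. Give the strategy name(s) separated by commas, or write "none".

A: dominated, since B does at least as well everywhere (Opt1: -4>-6, Opt2: -9>-12, Opt3: 1=1, Opt4: -6>-8).
B is not dominated — it holds its own against A at Opt1 (-4>-6); C at Opt3 (1>-6); D at Opt3 (1>-9).
C is not dominated — it holds its own against A at Opt1 (0>-6); B at Opt1 (0>-4); D at Opt1 (0>-4).
C weakly dominates D — Opt1: 0>-4, Opt2: 1>-1, Opt3: -6>-9, Opt4: -8>-9.

A, D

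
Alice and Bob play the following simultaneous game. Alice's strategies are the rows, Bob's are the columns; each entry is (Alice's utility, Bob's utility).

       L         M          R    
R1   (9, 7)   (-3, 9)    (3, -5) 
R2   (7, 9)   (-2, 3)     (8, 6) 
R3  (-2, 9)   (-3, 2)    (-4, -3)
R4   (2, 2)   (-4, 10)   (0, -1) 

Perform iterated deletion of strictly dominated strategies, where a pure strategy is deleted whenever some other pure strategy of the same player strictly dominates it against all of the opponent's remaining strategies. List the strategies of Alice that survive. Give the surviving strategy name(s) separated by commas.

R1, R2

Row R3 is eliminated: R2 beats it against every remaining column (L: 7>-2, M: -2>-3, R: 8>-4).
Alice's strategy R4 is strictly dominated by R1 (L: 9>2, M: -3>-4, R: 3>0) and is removed.
Bob's strategy R is strictly dominated by L (R1: 7>-5, R2: 9>6) and is removed.
Among the remaining strategies, none is strictly dominated by another pure strategy of the same player, so the elimination stops.
Surviving strategies — Alice: {R1, R2}; Bob: {L, M}.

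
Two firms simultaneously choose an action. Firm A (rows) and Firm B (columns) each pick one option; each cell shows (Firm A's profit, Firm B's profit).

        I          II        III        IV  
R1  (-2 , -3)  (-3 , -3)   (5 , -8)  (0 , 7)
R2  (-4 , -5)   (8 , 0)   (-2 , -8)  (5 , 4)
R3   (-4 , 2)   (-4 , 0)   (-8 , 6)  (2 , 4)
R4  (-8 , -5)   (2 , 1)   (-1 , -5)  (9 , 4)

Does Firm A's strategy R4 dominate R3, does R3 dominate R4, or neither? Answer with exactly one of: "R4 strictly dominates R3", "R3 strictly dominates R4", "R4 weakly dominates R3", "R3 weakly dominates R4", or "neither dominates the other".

Compare R4 to R3 across each opponent action: I: -8<-4, II: 2>-4, III: -1>-8, IV: 9>2.
R4 does better at II, III, IV but worse at I; neither strategy dominates the other.

neither dominates the other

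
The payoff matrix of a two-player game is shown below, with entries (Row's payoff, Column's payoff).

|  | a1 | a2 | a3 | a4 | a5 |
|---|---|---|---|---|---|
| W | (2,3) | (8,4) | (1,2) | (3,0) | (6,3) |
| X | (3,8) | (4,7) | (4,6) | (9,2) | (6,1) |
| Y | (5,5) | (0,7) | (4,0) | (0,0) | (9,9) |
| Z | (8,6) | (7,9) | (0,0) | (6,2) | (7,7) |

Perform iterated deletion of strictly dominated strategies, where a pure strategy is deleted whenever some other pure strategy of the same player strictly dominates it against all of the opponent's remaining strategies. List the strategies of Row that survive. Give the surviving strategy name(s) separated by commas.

W, Y, Z

For Column, a1 strictly dominates a3 on the remaining rows (W: 3>2, X: 8>6, Y: 5>0, Z: 6>0); eliminate a3.
Column's strategy a4 is strictly dominated by a1 (W: 3>0, X: 8>2, Y: 5>0, Z: 6>2) and is removed.
For Row, Z strictly dominates X on the remaining columns (a1: 8>3, a2: 7>4, a5: 7>6); eliminate X.
Column's strategy a1 is strictly dominated by a2 (W: 4>3, Y: 7>5, Z: 9>6) and is removed.
Among the remaining strategies, none is strictly dominated by another pure strategy of the same player, so the elimination stops.
Surviving strategies — Row: {W, Y, Z}; Column: {a2, a5}.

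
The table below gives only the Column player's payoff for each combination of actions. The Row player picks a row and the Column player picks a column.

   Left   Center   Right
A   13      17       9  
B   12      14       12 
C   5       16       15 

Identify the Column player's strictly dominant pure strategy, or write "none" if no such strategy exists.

Center

Center vs Left: A: 17>13, B: 14>12, C: 16>5.
Center vs Right: A: 17>9, B: 14>12, C: 16>15.
Center strictly beats every other strategy against every opponent action, so it is strictly dominant.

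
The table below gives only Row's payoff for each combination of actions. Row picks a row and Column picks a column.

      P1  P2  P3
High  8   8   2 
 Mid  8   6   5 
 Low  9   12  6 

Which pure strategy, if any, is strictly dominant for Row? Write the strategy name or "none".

Low

Low vs High: P1: 9>8, P2: 12>8, P3: 6>2.
Low vs Mid: P1: 9>8, P2: 12>6, P3: 6>5.
Low strictly beats every other strategy against every opponent action, so it is strictly dominant.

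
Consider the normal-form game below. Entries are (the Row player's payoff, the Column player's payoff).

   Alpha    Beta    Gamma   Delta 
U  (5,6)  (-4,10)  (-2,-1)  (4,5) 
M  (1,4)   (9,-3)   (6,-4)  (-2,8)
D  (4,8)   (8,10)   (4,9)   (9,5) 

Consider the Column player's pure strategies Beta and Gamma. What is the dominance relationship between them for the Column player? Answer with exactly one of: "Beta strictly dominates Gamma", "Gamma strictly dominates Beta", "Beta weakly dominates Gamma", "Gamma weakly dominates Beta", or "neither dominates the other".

Beta's payoffs vs Gamma's, by the Row player's action — U: 10>-1, M: -3>-4, D: 10>9.
Beta gives a strictly higher payoff against each choice by the Row player, so Beta strictly dominates Gamma.

Beta strictly dominates Gamma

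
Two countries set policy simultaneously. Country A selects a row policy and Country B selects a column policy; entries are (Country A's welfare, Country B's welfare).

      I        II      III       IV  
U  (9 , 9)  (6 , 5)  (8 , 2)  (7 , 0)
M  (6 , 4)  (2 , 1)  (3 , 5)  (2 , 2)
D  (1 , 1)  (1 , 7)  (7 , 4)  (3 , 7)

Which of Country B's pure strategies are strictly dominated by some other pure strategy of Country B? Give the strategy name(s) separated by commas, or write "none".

I is not dominated — it holds its own against II at U (9>5); III at U (9>2); IV at U (9>0).
II: no other strategy beats it everywhere (I at D (7>1); III at U (5>2); IV at U (5>0)).
III: no other strategy beats it everywhere (I at M (5>4); II at M (5>1); IV at U (2>0)).
IV: no other strategy beats it everywhere (I at D (7>1); II at M (2>1); III at D (7>4)).

none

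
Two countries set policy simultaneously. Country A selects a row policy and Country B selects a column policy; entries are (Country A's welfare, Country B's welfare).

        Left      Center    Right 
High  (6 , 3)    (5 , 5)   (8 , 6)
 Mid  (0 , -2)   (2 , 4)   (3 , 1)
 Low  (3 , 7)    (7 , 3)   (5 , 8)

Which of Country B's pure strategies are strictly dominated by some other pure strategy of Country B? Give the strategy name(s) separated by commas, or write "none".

Left

Left: dominated, since Right does at least as well everywhere (High: 6>3, Mid: 1>-2, Low: 8>7).
Nothing dominates Center: Left at High (5>3); Right at Mid (4>1).
Right: no other strategy beats it everywhere (Left at High (6>3); Center at High (6>5)).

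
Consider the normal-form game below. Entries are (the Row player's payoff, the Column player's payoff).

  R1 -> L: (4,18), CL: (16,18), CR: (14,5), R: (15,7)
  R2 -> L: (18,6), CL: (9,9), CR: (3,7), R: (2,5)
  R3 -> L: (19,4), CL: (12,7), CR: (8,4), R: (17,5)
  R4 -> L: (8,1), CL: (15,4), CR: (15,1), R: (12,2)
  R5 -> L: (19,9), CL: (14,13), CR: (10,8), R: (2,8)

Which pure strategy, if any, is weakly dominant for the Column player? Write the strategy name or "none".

CL vs L: R1: 18=18, R2: 9>6, R3: 7>4, R4: 4>1, R5: 13>9.
CL vs CR: R1: 18>5, R2: 9>7, R3: 7>4, R4: 4>1, R5: 13>8.
CL vs R: R1: 18>7, R2: 9>5, R3: 7>5, R4: 4>2, R5: 13>8.
CL is at least as good as every other strategy against every opponent action, so it is weakly dominant.

CL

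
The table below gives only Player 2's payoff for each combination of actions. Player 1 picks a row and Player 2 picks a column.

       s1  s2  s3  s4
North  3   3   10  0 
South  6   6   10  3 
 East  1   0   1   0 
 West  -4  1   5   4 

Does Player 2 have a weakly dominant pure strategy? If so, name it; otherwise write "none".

s3

s3 vs s1: North: 10>3, South: 10>6, East: 1=1, West: 5>-4.
s3 vs s2: North: 10>3, South: 10>6, East: 1>0, West: 5>1.
s3 vs s4: North: 10>0, South: 10>3, East: 1>0, West: 5>4.
s3 is at least as good as every other strategy against every opponent action, so it is weakly dominant.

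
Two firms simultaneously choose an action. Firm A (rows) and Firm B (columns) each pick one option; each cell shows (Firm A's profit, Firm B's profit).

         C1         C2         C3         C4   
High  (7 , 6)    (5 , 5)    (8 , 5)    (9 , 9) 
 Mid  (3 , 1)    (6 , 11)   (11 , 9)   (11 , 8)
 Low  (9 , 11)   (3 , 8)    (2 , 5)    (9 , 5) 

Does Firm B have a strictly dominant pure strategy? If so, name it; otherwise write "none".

C1 fails to dominate C2 at Mid (1<11).
C2 fails to dominate C1 at High (5<6).
C3 fails to dominate C1 at High (5<6).
C4 fails to dominate C1 at Low (5<11).
No single strategy dominates all the others.

none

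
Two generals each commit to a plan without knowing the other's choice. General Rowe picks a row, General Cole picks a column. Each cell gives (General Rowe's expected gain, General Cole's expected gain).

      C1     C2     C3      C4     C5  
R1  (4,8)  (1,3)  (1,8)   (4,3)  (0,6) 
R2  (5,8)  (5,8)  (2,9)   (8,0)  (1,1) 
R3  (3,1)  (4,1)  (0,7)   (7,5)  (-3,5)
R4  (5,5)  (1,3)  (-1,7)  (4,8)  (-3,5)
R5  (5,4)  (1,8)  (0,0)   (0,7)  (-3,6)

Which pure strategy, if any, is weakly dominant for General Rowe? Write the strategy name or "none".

R2 vs R1: C1: 5>4, C2: 5>1, C3: 2>1, C4: 8>4, C5: 1>0.
R2 vs R3: C1: 5>3, C2: 5>4, C3: 2>0, C4: 8>7, C5: 1>-3.
R2 vs R4: C1: 5=5, C2: 5>1, C3: 2>-1, C4: 8>4, C5: 1>-3.
R2 vs R5: C1: 5=5, C2: 5>1, C3: 2>0, C4: 8>0, C5: 1>-3.
R2 is at least as good as every other strategy against every opponent action, so it is weakly dominant.

R2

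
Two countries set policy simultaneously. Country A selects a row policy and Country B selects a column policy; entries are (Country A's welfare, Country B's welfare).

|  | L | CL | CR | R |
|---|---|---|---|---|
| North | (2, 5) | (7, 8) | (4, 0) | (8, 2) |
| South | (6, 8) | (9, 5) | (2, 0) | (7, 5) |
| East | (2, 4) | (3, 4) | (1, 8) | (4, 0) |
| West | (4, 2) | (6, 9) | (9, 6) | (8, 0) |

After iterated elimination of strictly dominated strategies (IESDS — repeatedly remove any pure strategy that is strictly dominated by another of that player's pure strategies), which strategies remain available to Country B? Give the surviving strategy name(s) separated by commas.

L

For Country A, South strictly dominates East on the remaining columns (L: 6>2, CL: 9>3, CR: 2>1, R: 7>4); eliminate East.
For Country B, CL strictly dominates CR on the remaining rows (North: 8>0, South: 5>0, West: 9>6); eliminate CR.
Column R is eliminated: L beats it against every remaining row (North: 5>2, South: 8>5, West: 2>0).
For Country A, South strictly dominates North on the remaining columns (L: 6>2, CL: 9>7); eliminate North.
For Country A, South strictly dominates West on the remaining columns (L: 6>4, CL: 9>6); eliminate West.
For Country B, L strictly dominates CL on the remaining rows (South: 8>5); eliminate CL.
Among the remaining strategies, none is strictly dominated by another pure strategy of the same player, so the elimination stops.
Surviving strategies — Country A: {South}; Country B: {L}.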